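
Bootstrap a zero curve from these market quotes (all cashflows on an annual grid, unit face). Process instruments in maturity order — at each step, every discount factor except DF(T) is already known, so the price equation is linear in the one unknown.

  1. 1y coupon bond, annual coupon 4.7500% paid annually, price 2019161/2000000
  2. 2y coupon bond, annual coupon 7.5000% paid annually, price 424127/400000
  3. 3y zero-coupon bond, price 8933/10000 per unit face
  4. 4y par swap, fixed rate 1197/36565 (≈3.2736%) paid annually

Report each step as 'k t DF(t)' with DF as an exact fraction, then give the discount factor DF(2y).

step 1 [1y] bond c/1=19/400: DF=(2019161/2000000 − 19/400·(0))/(1+19/400) = 4819/5000 ≈ 0.963800
step 2 [2y] bond c/1=3/40: DF=(424127/400000 − 3/40·(0.963800))/(1+3/40) = 9191/10000 ≈ 0.919100
step 3 [3y] zero: DF = P = 8933/10000 ≈ 0.893300
step 4 [4y] swap r/1=1197/36565: DF=(1 − 1197/36565·(0.963800+0.919100+0.893300))/(1+1197/36565) = 8803/10000 ≈ 0.880300

1 1 4819/5000
2 2 9191/10000
3 3 8933/10000
4 4 8803/10000
DF(2y) = 9191/10000 ≈ 0.919100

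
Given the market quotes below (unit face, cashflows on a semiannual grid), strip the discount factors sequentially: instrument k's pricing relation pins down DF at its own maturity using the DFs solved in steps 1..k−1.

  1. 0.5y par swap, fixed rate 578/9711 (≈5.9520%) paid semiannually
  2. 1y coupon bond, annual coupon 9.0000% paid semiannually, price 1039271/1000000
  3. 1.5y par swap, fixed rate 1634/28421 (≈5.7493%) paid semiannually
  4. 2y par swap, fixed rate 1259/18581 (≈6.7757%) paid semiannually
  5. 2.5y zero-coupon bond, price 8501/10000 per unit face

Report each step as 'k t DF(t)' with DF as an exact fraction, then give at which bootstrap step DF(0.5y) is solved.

step 1 [0.5y] swap r/2=289/9711: DF=(1 − 289/9711·(0))/(1+289/9711) = 9711/10000 ≈ 0.971100
step 2 [1y] bond c/2=9/200: DF=(1039271/1000000 − 9/200·(0.971100))/(1+9/200) = 9527/10000 ≈ 0.952700
step 3 [1.5y] swap r/2=817/28421: DF=(1 − 817/28421·(0.971100+0.952700))/(1+817/28421) = 9183/10000 ≈ 0.918300
step 4 [2y] swap r/2=1259/37162: DF=(1 − 1259/37162·(0.971100+0.952700+0.918300))/(1+1259/37162) = 8741/10000 ≈ 0.874100
step 5 [2.5y] zero: DF = P = 8501/10000 ≈ 0.850100

1 1/2 9711/10000
2 1 9527/10000
3 3/2 9183/10000
4 2 8741/10000
5 5/2 8501/10000
DF(0.5y) is solved at step 1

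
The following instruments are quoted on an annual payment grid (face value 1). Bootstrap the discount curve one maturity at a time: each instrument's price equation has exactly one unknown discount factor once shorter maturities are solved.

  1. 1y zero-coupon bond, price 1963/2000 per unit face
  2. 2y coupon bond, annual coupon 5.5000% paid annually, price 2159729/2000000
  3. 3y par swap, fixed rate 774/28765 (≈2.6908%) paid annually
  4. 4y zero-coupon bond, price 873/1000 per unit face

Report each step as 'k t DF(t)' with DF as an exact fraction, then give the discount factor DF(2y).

1 1 1963/2000
2 2 2431/2500
3 3 4613/5000
4 4 873/1000
DF(2y) = 2431/2500 ≈ 0.972400

step 1 [1y] zero: DF = P = 1963/2000 ≈ 0.981500
step 2 [2y] bond c/1=11/200: DF=(2159729/2000000 − 11/200·(0.981500))/(1+11/200) = 2431/2500 ≈ 0.972400
step 3 [3y] swap r/1=774/28765: DF=(1 − 774/28765·(0.981500+0.972400))/(1+774/28765) = 4613/5000 ≈ 0.922600
step 4 [4y] zero: DF = P = 873/1000 ≈ 0.873000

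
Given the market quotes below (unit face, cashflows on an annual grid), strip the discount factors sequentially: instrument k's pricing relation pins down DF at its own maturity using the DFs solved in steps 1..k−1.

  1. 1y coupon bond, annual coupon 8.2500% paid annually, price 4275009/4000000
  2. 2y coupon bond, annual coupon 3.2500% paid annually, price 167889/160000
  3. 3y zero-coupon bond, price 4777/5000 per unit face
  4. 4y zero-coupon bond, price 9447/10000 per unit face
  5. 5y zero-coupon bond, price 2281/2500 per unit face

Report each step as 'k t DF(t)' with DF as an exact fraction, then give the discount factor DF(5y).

1 1 9873/10000
2 2 2463/2500
3 3 4777/5000
4 4 9447/10000
5 5 2281/2500
DF(5y) = 2281/2500 ≈ 0.912400

step 1 [1y] bond c/1=33/400: DF=(4275009/4000000 − 33/400·(0))/(1+33/400) = 9873/10000 ≈ 0.987300
step 2 [2y] bond c/1=13/400: DF=(167889/160000 − 13/400·(0.987300))/(1+13/400) = 2463/2500 ≈ 0.985200
step 3 [3y] zero: DF = P = 4777/5000 ≈ 0.955400
step 4 [4y] zero: DF = P = 9447/10000 ≈ 0.944700
step 5 [5y] zero: DF = P = 2281/2500 ≈ 0.912400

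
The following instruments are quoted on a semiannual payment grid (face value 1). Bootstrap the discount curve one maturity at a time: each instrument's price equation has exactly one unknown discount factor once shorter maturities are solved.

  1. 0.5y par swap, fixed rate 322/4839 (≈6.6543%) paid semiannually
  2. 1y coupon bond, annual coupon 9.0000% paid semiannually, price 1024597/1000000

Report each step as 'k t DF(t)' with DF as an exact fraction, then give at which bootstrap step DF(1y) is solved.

step 1 [0.5y] swap r/2=161/4839: DF=(1 − 161/4839·(0))/(1+161/4839) = 4839/5000 ≈ 0.967800
step 2 [1y] bond c/2=9/200: DF=(1024597/1000000 − 9/200·(0.967800))/(1+9/200) = 2347/2500 ≈ 0.938800

1 1/2 4839/5000
2 1 2347/2500
DF(1y) is solved at step 2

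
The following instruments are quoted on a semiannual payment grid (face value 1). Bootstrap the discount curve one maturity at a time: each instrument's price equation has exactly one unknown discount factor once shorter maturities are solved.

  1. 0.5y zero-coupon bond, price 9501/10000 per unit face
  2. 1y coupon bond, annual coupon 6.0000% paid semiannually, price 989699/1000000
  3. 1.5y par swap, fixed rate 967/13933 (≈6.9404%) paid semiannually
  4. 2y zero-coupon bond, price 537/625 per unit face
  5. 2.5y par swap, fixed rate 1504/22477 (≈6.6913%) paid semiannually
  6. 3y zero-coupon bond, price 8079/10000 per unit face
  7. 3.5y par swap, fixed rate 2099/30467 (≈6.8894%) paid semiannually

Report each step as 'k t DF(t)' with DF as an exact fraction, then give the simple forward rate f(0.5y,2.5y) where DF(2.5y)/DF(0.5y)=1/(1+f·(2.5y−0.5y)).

step 1 [0.5y] zero: DF = P = 9501/10000 ≈ 0.950100
step 2 [1y] bond c/2=3/100: DF=(989699/1000000 − 3/100·(0.950100))/(1+3/100) = 2333/2500 ≈ 0.933200
step 3 [1.5y] swap r/2=967/27866: DF=(1 − 967/27866·(0.950100+0.933200))/(1+967/27866) = 9033/10000 ≈ 0.903300
step 4 [2y] zero: DF = P = 537/625 ≈ 0.859200
step 5 [2.5y] swap r/2=752/22477: DF=(1 − 752/22477·(0.950100+0.933200+0.903300+0.859200))/(1+752/22477) = 531/625 ≈ 0.849600
step 6 [3y] zero: DF = P = 8079/10000 ≈ 0.807900
step 7 [3.5y] swap r/2=2099/60934: DF=(1 − 2099/60934·(0.950100+0.933200+0.903300+0.859200+0.849600+0.807900))/(1+2099/60934) = 7901/10000 ≈ 0.790100

1 1/2 9501/10000
2 1 2333/2500
3 3/2 9033/10000
4 2 537/625
5 5/2 531/625
6 3 8079/10000
7 7/2 7901/10000
f(0.5y,2.5y) = ((9501/10000)/(531/625) − 1)/(2) = 335/5664 ≈ 5.9145%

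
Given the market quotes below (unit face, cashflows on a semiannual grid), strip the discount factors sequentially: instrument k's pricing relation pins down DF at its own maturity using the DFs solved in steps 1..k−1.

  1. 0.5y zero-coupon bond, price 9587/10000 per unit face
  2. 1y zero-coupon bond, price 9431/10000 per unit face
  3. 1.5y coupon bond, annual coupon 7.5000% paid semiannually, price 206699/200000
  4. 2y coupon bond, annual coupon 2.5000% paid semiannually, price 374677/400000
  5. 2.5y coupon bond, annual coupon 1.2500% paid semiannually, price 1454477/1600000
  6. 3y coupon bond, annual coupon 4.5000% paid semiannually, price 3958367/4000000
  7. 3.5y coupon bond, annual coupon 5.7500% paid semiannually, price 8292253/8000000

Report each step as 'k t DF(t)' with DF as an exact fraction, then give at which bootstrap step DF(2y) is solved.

1 1/2 9587/10000
2 1 9431/10000
3 3/2 4637/5000
4 2 4451/5000
5 5/2 8803/10000
6 3 4333/5000
7 7/2 2137/2500
DF(2y) is solved at step 4

step 1 [0.5y] zero: DF = P = 9587/10000 ≈ 0.958700
step 2 [1y] zero: DF = P = 9431/10000 ≈ 0.943100
step 3 [1.5y] bond c/2=3/80: DF=(206699/200000 − 3/80·(0.958700+0.943100))/(1+3/80) = 4637/5000 ≈ 0.927400
step 4 [2y] bond c/2=1/80: DF=(374677/400000 − 1/80·(0.958700+0.943100+0.927400))/(1+1/80) = 4451/5000 ≈ 0.890200
step 5 [2.5y] bond c/2=1/160: DF=(1454477/1600000 − 1/160·(0.958700+0.943100+0.927400+0.890200))/(1+1/160) = 8803/10000 ≈ 0.880300
step 6 [3y] bond c/2=9/400: DF=(3958367/4000000 − 9/400·(0.958700+0.943100+0.927400+0.890200+0.880300))/(1+9/400) = 4333/5000 ≈ 0.866600
step 7 [3.5y] bond c/2=23/800: DF=(8292253/8000000 − 23/800·(0.958700+0.943100+0.927400+0.890200+0.880300+0.866600))/(1+23/800) = 2137/2500 ≈ 0.854800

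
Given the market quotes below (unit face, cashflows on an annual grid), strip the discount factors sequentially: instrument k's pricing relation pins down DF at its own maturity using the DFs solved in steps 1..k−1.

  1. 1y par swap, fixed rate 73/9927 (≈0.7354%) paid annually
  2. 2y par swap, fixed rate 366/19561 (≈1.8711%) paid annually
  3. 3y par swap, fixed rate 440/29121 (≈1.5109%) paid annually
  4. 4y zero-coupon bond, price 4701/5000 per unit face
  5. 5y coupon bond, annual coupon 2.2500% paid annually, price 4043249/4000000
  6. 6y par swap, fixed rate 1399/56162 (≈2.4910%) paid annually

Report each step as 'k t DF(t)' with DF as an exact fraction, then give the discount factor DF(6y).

1 1 9927/10000
2 2 4817/5000
3 3 239/250
4 4 4701/5000
5 5 4519/5000
6 6 8601/10000
DF(6y) = 8601/10000 ≈ 0.860100

step 1 [1y] swap r/1=73/9927: DF=(1 − 73/9927·(0))/(1+73/9927) = 9927/10000 ≈ 0.992700
step 2 [2y] swap r/1=366/19561: DF=(1 − 366/19561·(0.992700))/(1+366/19561) = 4817/5000 ≈ 0.963400
step 3 [3y] swap r/1=440/29121: DF=(1 − 440/29121·(0.992700+0.963400))/(1+440/29121) = 239/250 ≈ 0.956000
step 4 [4y] zero: DF = P = 4701/5000 ≈ 0.940200
step 5 [5y] bond c/1=9/400: DF=(4043249/4000000 − 9/400·(0.992700+0.963400+0.956000+0.940200))/(1+9/400) = 4519/5000 ≈ 0.903800
step 6 [6y] swap r/1=1399/56162: DF=(1 − 1399/56162·(0.992700+0.963400+0.956000+0.940200+0.903800))/(1+1399/56162) = 8601/10000 ≈ 0.860100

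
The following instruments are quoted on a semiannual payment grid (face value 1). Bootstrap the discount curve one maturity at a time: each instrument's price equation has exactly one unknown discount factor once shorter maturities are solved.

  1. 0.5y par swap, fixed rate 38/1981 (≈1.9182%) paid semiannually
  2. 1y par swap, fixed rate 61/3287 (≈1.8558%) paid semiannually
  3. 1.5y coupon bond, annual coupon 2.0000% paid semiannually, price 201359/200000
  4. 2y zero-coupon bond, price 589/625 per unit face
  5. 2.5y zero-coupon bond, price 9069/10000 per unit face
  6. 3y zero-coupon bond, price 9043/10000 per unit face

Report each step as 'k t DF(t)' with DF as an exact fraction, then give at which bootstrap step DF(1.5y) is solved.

1 1/2 1981/2000
2 1 9817/10000
3 3/2 9773/10000
4 2 589/625
5 5/2 9069/10000
6 3 9043/10000
DF(1.5y) is solved at step 3

step 1 [0.5y] swap r/2=19/1981: DF=(1 − 19/1981·(0))/(1+19/1981) = 1981/2000 ≈ 0.990500
step 2 [1y] swap r/2=61/6574: DF=(1 − 61/6574·(0.990500))/(1+61/6574) = 9817/10000 ≈ 0.981700
step 3 [1.5y] bond c/2=1/100: DF=(201359/200000 − 1/100·(0.990500+0.981700))/(1+1/100) = 9773/10000 ≈ 0.977300
step 4 [2y] zero: DF = P = 589/625 ≈ 0.942400
step 5 [2.5y] zero: DF = P = 9069/10000 ≈ 0.906900
step 6 [3y] zero: DF = P = 9043/10000 ≈ 0.904300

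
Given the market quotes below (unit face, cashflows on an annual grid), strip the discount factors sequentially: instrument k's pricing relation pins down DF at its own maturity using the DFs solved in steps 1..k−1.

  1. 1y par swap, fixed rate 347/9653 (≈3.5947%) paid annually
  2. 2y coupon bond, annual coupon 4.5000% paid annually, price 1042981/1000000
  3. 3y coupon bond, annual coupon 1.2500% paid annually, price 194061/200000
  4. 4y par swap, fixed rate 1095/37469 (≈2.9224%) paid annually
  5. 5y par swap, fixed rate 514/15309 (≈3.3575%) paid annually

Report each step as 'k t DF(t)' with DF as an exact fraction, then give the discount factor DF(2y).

step 1 [1y] swap r/1=347/9653: DF=(1 − 347/9653·(0))/(1+347/9653) = 9653/10000 ≈ 0.965300
step 2 [2y] bond c/1=9/200: DF=(1042981/1000000 − 9/200·(0.965300))/(1+9/200) = 1913/2000 ≈ 0.956500
step 3 [3y] bond c/1=1/80: DF=(194061/200000 − 1/80·(0.965300+0.956500))/(1+1/80) = 4673/5000 ≈ 0.934600
step 4 [4y] swap r/1=1095/37469: DF=(1 − 1095/37469·(0.965300+0.956500+0.934600))/(1+1095/37469) = 1781/2000 ≈ 0.890500
step 5 [5y] swap r/1=514/15309: DF=(1 − 514/15309·(0.965300+0.956500+0.934600+0.890500))/(1+514/15309) = 4229/5000 ≈ 0.845800

1 1 9653/10000
2 2 1913/2000
3 3 4673/5000
4 4 1781/2000
5 5 4229/5000
DF(2y) = 1913/2000 ≈ 0.956500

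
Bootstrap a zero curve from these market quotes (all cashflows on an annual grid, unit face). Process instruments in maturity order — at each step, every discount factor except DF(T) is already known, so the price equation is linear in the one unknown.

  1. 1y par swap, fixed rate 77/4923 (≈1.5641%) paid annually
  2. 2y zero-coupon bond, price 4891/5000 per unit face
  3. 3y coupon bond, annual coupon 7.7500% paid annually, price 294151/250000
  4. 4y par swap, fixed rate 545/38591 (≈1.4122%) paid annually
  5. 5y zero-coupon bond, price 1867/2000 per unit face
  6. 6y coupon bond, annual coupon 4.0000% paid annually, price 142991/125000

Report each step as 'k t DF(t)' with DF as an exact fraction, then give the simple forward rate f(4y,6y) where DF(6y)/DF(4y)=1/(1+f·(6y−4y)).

step 1 [1y] swap r/1=77/4923: DF=(1 − 77/4923·(0))/(1+77/4923) = 4923/5000 ≈ 0.984600
step 2 [2y] zero: DF = P = 4891/5000 ≈ 0.978200
step 3 [3y] bond c/1=31/400: DF=(294151/250000 − 31/400·(0.984600+0.978200))/(1+31/400) = 2377/2500 ≈ 0.950800
step 4 [4y] swap r/1=545/38591: DF=(1 − 545/38591·(0.984600+0.978200+0.950800))/(1+545/38591) = 1891/2000 ≈ 0.945500
step 5 [5y] zero: DF = P = 1867/2000 ≈ 0.933500
step 6 [6y] bond c/1=1/25: DF=(142991/125000 − 1/25·(0.984600+0.978200+0.950800+0.945500+0.933500))/(1+1/25) = 2289/2500 ≈ 0.915600

1 1 4923/5000
2 2 4891/5000
3 3 2377/2500
4 4 1891/2000
5 5 1867/2000
6 6 2289/2500
f(4y,6y) = ((1891/2000)/(2289/2500) − 1)/(2) = 299/18312 ≈ 1.6328%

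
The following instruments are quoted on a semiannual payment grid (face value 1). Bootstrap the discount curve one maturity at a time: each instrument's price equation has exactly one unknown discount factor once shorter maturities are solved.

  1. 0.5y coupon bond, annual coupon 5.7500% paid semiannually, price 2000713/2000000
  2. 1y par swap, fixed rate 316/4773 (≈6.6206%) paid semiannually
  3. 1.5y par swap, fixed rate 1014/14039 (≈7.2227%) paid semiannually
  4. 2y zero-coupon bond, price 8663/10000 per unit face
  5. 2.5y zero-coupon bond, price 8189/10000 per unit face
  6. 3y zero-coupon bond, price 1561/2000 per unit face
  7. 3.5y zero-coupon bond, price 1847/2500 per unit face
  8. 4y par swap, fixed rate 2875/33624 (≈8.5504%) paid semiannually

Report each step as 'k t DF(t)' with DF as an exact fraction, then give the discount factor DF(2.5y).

step 1 [0.5y] bond c/2=23/800: DF=(2000713/2000000 − 23/800·(0))/(1+23/800) = 2431/2500 ≈ 0.972400
step 2 [1y] swap r/2=158/4773: DF=(1 − 158/4773·(0.972400))/(1+158/4773) = 1171/1250 ≈ 0.936800
step 3 [1.5y] swap r/2=507/14039: DF=(1 − 507/14039·(0.972400+0.936800))/(1+507/14039) = 4493/5000 ≈ 0.898600
step 4 [2y] zero: DF = P = 8663/10000 ≈ 0.866300
step 5 [2.5y] zero: DF = P = 8189/10000 ≈ 0.818900
step 6 [3y] zero: DF = P = 1561/2000 ≈ 0.780500
step 7 [3.5y] zero: DF = P = 1847/2500 ≈ 0.738800
step 8 [4y] swap r/2=2875/67248: DF=(1 − 2875/67248·(0.972400+0.936800+0.898600+0.866300+0.818900+0.780500+0.738800))/(1+2875/67248) = 57/80 ≈ 0.712500

1 1/2 2431/2500
2 1 1171/1250
3 3/2 4493/5000
4 2 8663/10000
5 5/2 8189/10000
6 3 1561/2000
7 7/2 1847/2500
8 4 57/80
DF(2.5y) = 8189/10000 ≈ 0.818900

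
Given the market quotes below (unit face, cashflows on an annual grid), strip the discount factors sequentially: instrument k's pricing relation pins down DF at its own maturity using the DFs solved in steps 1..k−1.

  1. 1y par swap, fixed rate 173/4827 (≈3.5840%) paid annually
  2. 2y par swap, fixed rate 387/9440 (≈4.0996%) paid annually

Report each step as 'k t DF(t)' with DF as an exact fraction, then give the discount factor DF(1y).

step 1 [1y] swap r/1=173/4827: DF=(1 − 173/4827·(0))/(1+173/4827) = 4827/5000 ≈ 0.965400
step 2 [2y] swap r/1=387/9440: DF=(1 − 387/9440·(0.965400))/(1+387/9440) = 4613/5000 ≈ 0.922600

1 1 4827/5000
2 2 4613/5000
DF(1y) = 4827/5000 ≈ 0.965400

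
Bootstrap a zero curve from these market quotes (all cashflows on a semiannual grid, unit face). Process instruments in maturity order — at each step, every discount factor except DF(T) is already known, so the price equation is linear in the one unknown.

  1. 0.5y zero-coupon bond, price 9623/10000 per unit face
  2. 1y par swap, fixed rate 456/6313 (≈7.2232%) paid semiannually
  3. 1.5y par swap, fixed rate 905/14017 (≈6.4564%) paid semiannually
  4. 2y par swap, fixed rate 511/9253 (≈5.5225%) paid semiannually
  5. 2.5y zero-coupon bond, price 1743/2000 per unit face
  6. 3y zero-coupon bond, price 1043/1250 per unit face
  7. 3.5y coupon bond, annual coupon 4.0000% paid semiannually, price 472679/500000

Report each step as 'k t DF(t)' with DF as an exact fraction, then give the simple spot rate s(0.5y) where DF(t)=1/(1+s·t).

1 1/2 9623/10000
2 1 2329/2500
3 3/2 1819/2000
4 2 4489/5000
5 5/2 1743/2000
6 3 1043/1250
7 7/2 513/625
s(0.5y) = (1/(9623/10000) − 1)/(1/2) = 754/9623 ≈ 7.8354%

step 1 [0.5y] zero: DF = P = 9623/10000 ≈ 0.962300
step 2 [1y] swap r/2=228/6313: DF=(1 − 228/6313·(0.962300))/(1+228/6313) = 2329/2500 ≈ 0.931600
step 3 [1.5y] swap r/2=905/28034: DF=(1 − 905/28034·(0.962300+0.931600))/(1+905/28034) = 1819/2000 ≈ 0.909500
step 4 [2y] swap r/2=511/18506: DF=(1 − 511/18506·(0.962300+0.931600+0.909500))/(1+511/18506) = 4489/5000 ≈ 0.897800
step 5 [2.5y] zero: DF = P = 1743/2000 ≈ 0.871500
step 6 [3y] zero: DF = P = 1043/1250 ≈ 0.834400
step 7 [3.5y] bond c/2=1/50: DF=(472679/500000 − 1/50·(0.962300+0.931600+0.909500+0.897800+0.871500+0.834400))/(1+1/50) = 513/625 ≈ 0.820800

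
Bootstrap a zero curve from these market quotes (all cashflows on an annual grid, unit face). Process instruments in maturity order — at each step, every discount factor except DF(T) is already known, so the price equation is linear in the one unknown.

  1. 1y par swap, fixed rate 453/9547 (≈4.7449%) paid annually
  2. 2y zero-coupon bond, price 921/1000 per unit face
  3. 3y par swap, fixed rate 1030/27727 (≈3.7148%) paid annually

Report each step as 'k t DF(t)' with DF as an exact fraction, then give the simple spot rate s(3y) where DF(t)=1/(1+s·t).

step 1 [1y] swap r/1=453/9547: DF=(1 − 453/9547·(0))/(1+453/9547) = 9547/10000 ≈ 0.954700
step 2 [2y] zero: DF = P = 921/1000 ≈ 0.921000
step 3 [3y] swap r/1=1030/27727: DF=(1 − 1030/27727·(0.954700+0.921000))/(1+1030/27727) = 897/1000 ≈ 0.897000

1 1 9547/10000
2 2 921/1000
3 3 897/1000
s(3y) = (1/(897/1000) − 1)/(3) = 103/2691 ≈ 3.8276%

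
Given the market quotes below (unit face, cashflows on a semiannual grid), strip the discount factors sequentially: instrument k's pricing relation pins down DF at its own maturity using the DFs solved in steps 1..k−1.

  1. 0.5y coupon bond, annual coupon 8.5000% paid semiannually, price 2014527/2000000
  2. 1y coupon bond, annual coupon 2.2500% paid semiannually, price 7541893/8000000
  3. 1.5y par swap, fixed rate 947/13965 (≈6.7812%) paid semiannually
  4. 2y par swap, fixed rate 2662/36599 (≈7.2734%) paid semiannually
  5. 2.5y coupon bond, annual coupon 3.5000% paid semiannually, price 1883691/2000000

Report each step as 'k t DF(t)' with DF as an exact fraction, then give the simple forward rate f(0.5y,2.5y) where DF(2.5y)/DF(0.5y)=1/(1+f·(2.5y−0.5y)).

step 1 [0.5y] bond c/2=17/400: DF=(2014527/2000000 − 17/400·(0))/(1+17/400) = 4831/5000 ≈ 0.966200
step 2 [1y] bond c/2=9/800: DF=(7541893/8000000 − 9/800·(0.966200))/(1+9/800) = 1843/2000 ≈ 0.921500
step 3 [1.5y] swap r/2=947/27930: DF=(1 − 947/27930·(0.966200+0.921500))/(1+947/27930) = 9053/10000 ≈ 0.905300
step 4 [2y] swap r/2=1331/36599: DF=(1 − 1331/36599·(0.966200+0.921500+0.905300))/(1+1331/36599) = 8669/10000 ≈ 0.866900
step 5 [2.5y] bond c/2=7/400: DF=(1883691/2000000 − 7/400·(0.966200+0.921500+0.905300+0.866900))/(1+7/400) = 8627/10000 ≈ 0.862700

1 1/2 4831/5000
2 1 1843/2000
3 3/2 9053/10000
4 2 8669/10000
5 5/2 8627/10000
f(0.5y,2.5y) = ((4831/5000)/(8627/10000) − 1)/(2) = 1035/17254 ≈ 5.9986%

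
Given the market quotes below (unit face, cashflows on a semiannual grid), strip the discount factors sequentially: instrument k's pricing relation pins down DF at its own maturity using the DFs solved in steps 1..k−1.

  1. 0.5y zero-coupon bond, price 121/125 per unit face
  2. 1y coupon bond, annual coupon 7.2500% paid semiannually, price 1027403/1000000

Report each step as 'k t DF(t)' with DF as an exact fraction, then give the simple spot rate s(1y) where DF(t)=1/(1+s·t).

step 1 [0.5y] zero: DF = P = 121/125 ≈ 0.968000
step 2 [1y] bond c/2=29/800: DF=(1027403/1000000 − 29/800·(0.968000))/(1+29/800) = 1197/1250 ≈ 0.957600

1 1/2 121/125
2 1 1197/1250
s(1y) = (1/(1197/1250) − 1)/(1) = 53/1197 ≈ 4.4277%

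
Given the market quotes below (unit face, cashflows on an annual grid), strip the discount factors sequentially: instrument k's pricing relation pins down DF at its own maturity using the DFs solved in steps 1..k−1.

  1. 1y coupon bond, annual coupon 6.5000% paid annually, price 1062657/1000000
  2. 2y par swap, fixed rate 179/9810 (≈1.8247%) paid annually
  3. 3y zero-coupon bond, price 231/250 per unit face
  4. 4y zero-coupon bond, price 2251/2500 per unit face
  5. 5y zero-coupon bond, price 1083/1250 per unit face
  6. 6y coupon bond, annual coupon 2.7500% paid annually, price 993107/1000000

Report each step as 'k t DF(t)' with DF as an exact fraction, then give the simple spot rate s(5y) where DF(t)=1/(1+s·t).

step 1 [1y] bond c/1=13/200: DF=(1062657/1000000 − 13/200·(0))/(1+13/200) = 4989/5000 ≈ 0.997800
step 2 [2y] swap r/1=179/9810: DF=(1 − 179/9810·(0.997800))/(1+179/9810) = 4821/5000 ≈ 0.964200
step 3 [3y] zero: DF = P = 231/250 ≈ 0.924000
step 4 [4y] zero: DF = P = 2251/2500 ≈ 0.900400
step 5 [5y] zero: DF = P = 1083/1250 ≈ 0.866400
step 6 [6y] bond c/1=11/400: DF=(993107/1000000 − 11/400·(0.997800+0.964200+0.924000+0.900400+0.866400))/(1+11/400) = 421/500 ≈ 0.842000

1 1 4989/5000
2 2 4821/5000
3 3 231/250
4 4 2251/2500
5 5 1083/1250
6 6 421/500
s(5y) = (1/(1083/1250) − 1)/(5) = 167/5415 ≈ 3.0840%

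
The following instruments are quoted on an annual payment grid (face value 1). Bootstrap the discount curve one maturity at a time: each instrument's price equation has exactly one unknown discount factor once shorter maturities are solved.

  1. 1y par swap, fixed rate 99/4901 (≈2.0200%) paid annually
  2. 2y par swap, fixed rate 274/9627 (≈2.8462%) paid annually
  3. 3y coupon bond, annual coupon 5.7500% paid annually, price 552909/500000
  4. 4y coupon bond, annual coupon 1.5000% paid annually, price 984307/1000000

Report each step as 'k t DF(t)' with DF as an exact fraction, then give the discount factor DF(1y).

1 1 4901/5000
2 2 2363/2500
3 3 941/1000
4 4 4637/5000
DF(1y) = 4901/5000 ≈ 0.980200

step 1 [1y] swap r/1=99/4901: DF=(1 − 99/4901·(0))/(1+99/4901) = 4901/5000 ≈ 0.980200
step 2 [2y] swap r/1=274/9627: DF=(1 − 274/9627·(0.980200))/(1+274/9627) = 2363/2500 ≈ 0.945200
step 3 [3y] bond c/1=23/400: DF=(552909/500000 − 23/400·(0.980200+0.945200))/(1+23/400) = 941/1000 ≈ 0.941000
step 4 [4y] bond c/1=3/200: DF=(984307/1000000 − 3/200·(0.980200+0.945200+0.941000))/(1+3/200) = 4637/5000 ≈ 0.927400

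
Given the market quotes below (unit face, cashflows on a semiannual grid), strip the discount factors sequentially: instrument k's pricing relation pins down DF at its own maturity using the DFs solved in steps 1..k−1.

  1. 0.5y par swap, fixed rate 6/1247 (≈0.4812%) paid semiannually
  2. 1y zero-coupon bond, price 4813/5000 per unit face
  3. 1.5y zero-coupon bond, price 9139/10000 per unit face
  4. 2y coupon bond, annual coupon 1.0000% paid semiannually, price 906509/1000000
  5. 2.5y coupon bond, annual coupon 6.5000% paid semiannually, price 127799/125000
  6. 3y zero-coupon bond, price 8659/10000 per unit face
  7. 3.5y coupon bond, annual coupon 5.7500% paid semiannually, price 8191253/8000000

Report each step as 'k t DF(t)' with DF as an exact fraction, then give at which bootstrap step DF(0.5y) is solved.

step 1 [0.5y] swap r/2=3/1247: DF=(1 − 3/1247·(0))/(1+3/1247) = 1247/1250 ≈ 0.997600
step 2 [1y] zero: DF = P = 4813/5000 ≈ 0.962600
step 3 [1.5y] zero: DF = P = 9139/10000 ≈ 0.913900
step 4 [2y] bond c/2=1/200: DF=(906509/1000000 − 1/200·(0.997600+0.962600+0.913900))/(1+1/200) = 8877/10000 ≈ 0.887700
step 5 [2.5y] bond c/2=13/400: DF=(127799/125000 − 13/400·(0.997600+0.962600+0.913900+0.887700))/(1+13/400) = 4359/5000 ≈ 0.871800
step 6 [3y] zero: DF = P = 8659/10000 ≈ 0.865900
step 7 [3.5y] bond c/2=23/800: DF=(8191253/8000000 − 23/800·(0.997600+0.962600+0.913900+0.887700+0.871800+0.865900))/(1+23/800) = 526/625 ≈ 0.841600

1 1/2 1247/1250
2 1 4813/5000
3 3/2 9139/10000
4 2 8877/10000
5 5/2 4359/5000
6 3 8659/10000
7 7/2 526/625
DF(0.5y) is solved at step 1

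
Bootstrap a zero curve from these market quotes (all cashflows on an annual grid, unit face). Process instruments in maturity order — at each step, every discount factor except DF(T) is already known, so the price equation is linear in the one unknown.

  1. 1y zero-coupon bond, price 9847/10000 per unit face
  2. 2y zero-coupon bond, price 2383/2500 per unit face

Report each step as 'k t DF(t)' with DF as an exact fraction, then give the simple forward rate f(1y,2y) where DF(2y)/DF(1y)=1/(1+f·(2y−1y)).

1 1 9847/10000
2 2 2383/2500
f(1y,2y) = ((9847/10000)/(2383/2500) − 1)/(1) = 315/9532 ≈ 3.3047%

step 1 [1y] zero: DF = P = 9847/10000 ≈ 0.984700
step 2 [2y] zero: DF = P = 2383/2500 ≈ 0.953200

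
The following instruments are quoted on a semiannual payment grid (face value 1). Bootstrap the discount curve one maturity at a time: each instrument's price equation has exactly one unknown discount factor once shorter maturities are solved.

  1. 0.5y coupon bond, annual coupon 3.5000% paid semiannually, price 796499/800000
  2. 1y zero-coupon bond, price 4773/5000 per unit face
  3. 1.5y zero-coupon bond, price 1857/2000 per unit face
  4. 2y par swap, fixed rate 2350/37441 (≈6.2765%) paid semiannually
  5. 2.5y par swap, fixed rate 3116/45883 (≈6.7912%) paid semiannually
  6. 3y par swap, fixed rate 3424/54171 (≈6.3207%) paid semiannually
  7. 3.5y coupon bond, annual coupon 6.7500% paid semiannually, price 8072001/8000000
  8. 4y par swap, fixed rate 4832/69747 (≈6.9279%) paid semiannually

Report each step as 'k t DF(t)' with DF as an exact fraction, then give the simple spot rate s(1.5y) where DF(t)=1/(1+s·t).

1 1/2 1957/2000
2 1 4773/5000
3 3/2 1857/2000
4 2 353/400
5 5/2 4221/5000
6 3 518/625
7 7/2 999/1250
8 4 474/625
s(1.5y) = (1/(1857/2000) − 1)/(3/2) = 286/5571 ≈ 5.1337%

step 1 [0.5y] bond c/2=7/400: DF=(796499/800000 − 7/400·(0))/(1+7/400) = 1957/2000 ≈ 0.978500
step 2 [1y] zero: DF = P = 4773/5000 ≈ 0.954600
step 3 [1.5y] zero: DF = P = 1857/2000 ≈ 0.928500
step 4 [2y] swap r/2=1175/37441: DF=(1 − 1175/37441·(0.978500+0.954600+0.928500))/(1+1175/37441) = 353/400 ≈ 0.882500
step 5 [2.5y] swap r/2=1558/45883: DF=(1 − 1558/45883·(0.978500+0.954600+0.928500+0.882500))/(1+1558/45883) = 4221/5000 ≈ 0.844200
step 6 [3y] swap r/2=1712/54171: DF=(1 − 1712/54171·(0.978500+0.954600+0.928500+0.882500+0.844200))/(1+1712/54171) = 518/625 ≈ 0.828800
step 7 [3.5y] bond c/2=27/800: DF=(8072001/8000000 − 27/800·(0.978500+0.954600+0.928500+0.882500+0.844200+0.828800))/(1+27/800) = 999/1250 ≈ 0.799200
step 8 [4y] swap r/2=2416/69747: DF=(1 − 2416/69747·(0.978500+0.954600+0.928500+0.882500+0.844200+0.828800+0.799200))/(1+2416/69747) = 474/625 ≈ 0.758400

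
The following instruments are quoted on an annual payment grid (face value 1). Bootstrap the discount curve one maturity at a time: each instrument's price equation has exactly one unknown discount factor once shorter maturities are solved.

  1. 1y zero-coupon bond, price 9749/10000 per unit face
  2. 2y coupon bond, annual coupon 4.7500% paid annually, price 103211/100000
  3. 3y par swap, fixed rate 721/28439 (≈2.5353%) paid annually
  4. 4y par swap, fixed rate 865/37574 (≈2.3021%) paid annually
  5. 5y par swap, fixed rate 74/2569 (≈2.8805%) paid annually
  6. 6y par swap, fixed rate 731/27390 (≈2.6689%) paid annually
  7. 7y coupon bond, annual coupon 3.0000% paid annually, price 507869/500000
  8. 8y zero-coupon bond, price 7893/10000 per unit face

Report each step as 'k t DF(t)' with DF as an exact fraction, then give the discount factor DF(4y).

1 1 9749/10000
2 2 9411/10000
3 3 9279/10000
4 4 1827/2000
5 5 2167/2500
6 6 4269/5000
7 7 4133/5000
8 8 7893/10000
DF(4y) = 1827/2000 ≈ 0.913500

step 1 [1y] zero: DF = P = 9749/10000 ≈ 0.974900
step 2 [2y] bond c/1=19/400: DF=(103211/100000 − 19/400·(0.974900))/(1+19/400) = 9411/10000 ≈ 0.941100
step 3 [3y] swap r/1=721/28439: DF=(1 − 721/28439·(0.974900+0.941100))/(1+721/28439) = 9279/10000 ≈ 0.927900
step 4 [4y] swap r/1=865/37574: DF=(1 − 865/37574·(0.974900+0.941100+0.927900))/(1+865/37574) = 1827/2000 ≈ 0.913500
step 5 [5y] swap r/1=74/2569: DF=(1 − 74/2569·(0.974900+0.941100+0.927900+0.913500))/(1+74/2569) = 2167/2500 ≈ 0.866800
step 6 [6y] swap r/1=731/27390: DF=(1 − 731/27390·(0.974900+0.941100+0.927900+0.913500+0.866800))/(1+731/27390) = 4269/5000 ≈ 0.853800
step 7 [7y] bond c/1=3/100: DF=(507869/500000 − 3/100·(0.974900+0.941100+0.927900+0.913500+0.866800+0.853800))/(1+3/100) = 4133/5000 ≈ 0.826600
step 8 [8y] zero: DF = P = 7893/10000 ≈ 0.789300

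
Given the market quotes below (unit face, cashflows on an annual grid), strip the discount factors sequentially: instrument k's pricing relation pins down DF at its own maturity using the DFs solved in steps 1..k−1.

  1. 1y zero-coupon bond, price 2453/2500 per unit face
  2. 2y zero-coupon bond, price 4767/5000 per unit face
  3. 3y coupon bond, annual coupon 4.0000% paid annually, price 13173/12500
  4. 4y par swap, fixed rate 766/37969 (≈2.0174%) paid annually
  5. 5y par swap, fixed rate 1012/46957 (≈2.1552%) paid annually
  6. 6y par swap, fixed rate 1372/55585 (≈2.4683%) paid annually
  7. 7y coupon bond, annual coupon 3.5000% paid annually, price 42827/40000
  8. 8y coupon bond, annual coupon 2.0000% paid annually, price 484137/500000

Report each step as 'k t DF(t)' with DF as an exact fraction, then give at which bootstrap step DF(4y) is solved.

1 1 2453/2500
2 2 4767/5000
3 3 9389/10000
4 4 4617/5000
5 5 2247/2500
6 6 2157/2500
7 7 1693/2000
8 8 8237/10000
DF(4y) is solved at step 4

step 1 [1y] zero: DF = P = 2453/2500 ≈ 0.981200
step 2 [2y] zero: DF = P = 4767/5000 ≈ 0.953400
step 3 [3y] bond c/1=1/25: DF=(13173/12500 − 1/25·(0.981200+0.953400))/(1+1/25) = 9389/10000 ≈ 0.938900
step 4 [4y] swap r/1=766/37969: DF=(1 − 766/37969·(0.981200+0.953400+0.938900))/(1+766/37969) = 4617/5000 ≈ 0.923400
step 5 [5y] swap r/1=1012/46957: DF=(1 − 1012/46957·(0.981200+0.953400+0.938900+0.923400))/(1+1012/46957) = 2247/2500 ≈ 0.898800
step 6 [6y] swap r/1=1372/55585: DF=(1 − 1372/55585·(0.981200+0.953400+0.938900+0.923400+0.898800))/(1+1372/55585) = 2157/2500 ≈ 0.862800
step 7 [7y] bond c/1=7/200: DF=(42827/40000 − 7/200·(0.981200+0.953400+0.938900+0.923400+0.898800+0.862800))/(1+7/200) = 1693/2000 ≈ 0.846500
step 8 [8y] bond c/1=1/50: DF=(484137/500000 − 1/50·(0.981200+0.953400+0.938900+0.923400+0.898800+0.862800+0.846500))/(1+1/50) = 8237/10000 ≈ 0.823700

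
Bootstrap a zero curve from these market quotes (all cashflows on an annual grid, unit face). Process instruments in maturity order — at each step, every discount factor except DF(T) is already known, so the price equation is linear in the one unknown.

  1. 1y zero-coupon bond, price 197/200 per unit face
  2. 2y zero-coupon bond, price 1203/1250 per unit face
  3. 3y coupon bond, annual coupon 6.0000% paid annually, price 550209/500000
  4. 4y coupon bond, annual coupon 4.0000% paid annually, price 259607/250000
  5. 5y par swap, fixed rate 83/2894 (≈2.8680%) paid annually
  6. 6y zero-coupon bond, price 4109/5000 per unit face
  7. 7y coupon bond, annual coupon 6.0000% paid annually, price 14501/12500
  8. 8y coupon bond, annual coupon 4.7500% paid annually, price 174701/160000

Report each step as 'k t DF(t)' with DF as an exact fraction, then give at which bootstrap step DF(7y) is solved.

1 1 197/200
2 2 1203/1250
3 3 9279/10000
4 4 8879/10000
5 5 542/625
6 6 4109/5000
7 7 3929/5000
8 8 1519/2000
DF(7y) is solved at step 7

step 1 [1y] zero: DF = P = 197/200 ≈ 0.985000
step 2 [2y] zero: DF = P = 1203/1250 ≈ 0.962400
step 3 [3y] bond c/1=3/50: DF=(550209/500000 − 3/50·(0.985000+0.962400))/(1+3/50) = 9279/10000 ≈ 0.927900
step 4 [4y] bond c/1=1/25: DF=(259607/250000 − 1/25·(0.985000+0.962400+0.927900))/(1+1/25) = 8879/10000 ≈ 0.887900
step 5 [5y] swap r/1=83/2894: DF=(1 − 83/2894·(0.985000+0.962400+0.927900+0.887900))/(1+83/2894) = 542/625 ≈ 0.867200
step 6 [6y] zero: DF = P = 4109/5000 ≈ 0.821800
step 7 [7y] bond c/1=3/50: DF=(14501/12500 − 3/50·(0.985000+0.962400+0.927900+0.887900+0.867200+0.821800))/(1+3/50) = 3929/5000 ≈ 0.785800
step 8 [8y] bond c/1=19/400: DF=(174701/160000 − 19/400·(0.985000+0.962400+0.927900+0.887900+0.867200+0.821800+0.785800))/(1+19/400) = 1519/2000 ≈ 0.759500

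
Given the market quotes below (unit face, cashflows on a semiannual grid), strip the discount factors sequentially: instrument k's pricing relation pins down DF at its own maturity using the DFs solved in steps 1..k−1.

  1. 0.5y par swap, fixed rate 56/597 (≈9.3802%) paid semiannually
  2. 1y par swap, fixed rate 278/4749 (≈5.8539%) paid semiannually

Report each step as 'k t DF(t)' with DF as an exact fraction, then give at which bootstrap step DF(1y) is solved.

step 1 [0.5y] swap r/2=28/597: DF=(1 − 28/597·(0))/(1+28/597) = 597/625 ≈ 0.955200
step 2 [1y] swap r/2=139/4749: DF=(1 − 139/4749·(0.955200))/(1+139/4749) = 2361/2500 ≈ 0.944400

1 1/2 597/625
2 1 2361/2500
DF(1y) is solved at step 2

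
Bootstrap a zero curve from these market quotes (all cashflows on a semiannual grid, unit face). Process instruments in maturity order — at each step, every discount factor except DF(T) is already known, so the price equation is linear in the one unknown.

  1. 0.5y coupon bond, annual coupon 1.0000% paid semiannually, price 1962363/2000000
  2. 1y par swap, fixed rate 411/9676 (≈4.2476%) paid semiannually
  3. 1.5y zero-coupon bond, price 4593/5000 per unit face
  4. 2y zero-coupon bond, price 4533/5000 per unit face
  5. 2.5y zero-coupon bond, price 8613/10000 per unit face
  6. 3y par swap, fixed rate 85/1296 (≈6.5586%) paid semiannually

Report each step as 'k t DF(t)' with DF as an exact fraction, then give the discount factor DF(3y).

1 1/2 9763/10000
2 1 9589/10000
3 3/2 4593/5000
4 2 4533/5000
5 5/2 8613/10000
6 3 1643/2000
DF(3y) = 1643/2000 ≈ 0.821500

step 1 [0.5y] bond c/2=1/200: DF=(1962363/2000000 − 1/200·(0))/(1+1/200) = 9763/10000 ≈ 0.976300
step 2 [1y] swap r/2=411/19352: DF=(1 − 411/19352·(0.976300))/(1+411/19352) = 9589/10000 ≈ 0.958900
step 3 [1.5y] zero: DF = P = 4593/5000 ≈ 0.918600
step 4 [2y] zero: DF = P = 4533/5000 ≈ 0.906600
step 5 [2.5y] zero: DF = P = 8613/10000 ≈ 0.861300
step 6 [3y] swap r/2=85/2592: DF=(1 − 85/2592·(0.976300+0.958900+0.918600+0.906600+0.861300))/(1+85/2592) = 1643/2000 ≈ 0.821500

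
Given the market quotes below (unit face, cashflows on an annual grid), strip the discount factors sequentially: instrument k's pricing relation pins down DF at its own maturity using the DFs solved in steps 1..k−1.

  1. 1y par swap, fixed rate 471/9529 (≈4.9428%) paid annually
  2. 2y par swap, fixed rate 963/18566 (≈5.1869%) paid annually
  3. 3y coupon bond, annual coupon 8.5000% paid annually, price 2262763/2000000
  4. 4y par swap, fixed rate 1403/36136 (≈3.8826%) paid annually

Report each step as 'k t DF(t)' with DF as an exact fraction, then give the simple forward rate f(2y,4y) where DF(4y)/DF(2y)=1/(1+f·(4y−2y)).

step 1 [1y] swap r/1=471/9529: DF=(1 − 471/9529·(0))/(1+471/9529) = 9529/10000 ≈ 0.952900
step 2 [2y] swap r/1=963/18566: DF=(1 − 963/18566·(0.952900))/(1+963/18566) = 9037/10000 ≈ 0.903700
step 3 [3y] bond c/1=17/200: DF=(2262763/2000000 − 17/200·(0.952900+0.903700))/(1+17/200) = 8973/10000 ≈ 0.897300
step 4 [4y] swap r/1=1403/36136: DF=(1 − 1403/36136·(0.952900+0.903700+0.897300))/(1+1403/36136) = 8597/10000 ≈ 0.859700

1 1 9529/10000
2 2 9037/10000
3 3 8973/10000
4 4 8597/10000
f(2y,4y) = ((9037/10000)/(8597/10000) − 1)/(2) = 220/8597 ≈ 2.5590%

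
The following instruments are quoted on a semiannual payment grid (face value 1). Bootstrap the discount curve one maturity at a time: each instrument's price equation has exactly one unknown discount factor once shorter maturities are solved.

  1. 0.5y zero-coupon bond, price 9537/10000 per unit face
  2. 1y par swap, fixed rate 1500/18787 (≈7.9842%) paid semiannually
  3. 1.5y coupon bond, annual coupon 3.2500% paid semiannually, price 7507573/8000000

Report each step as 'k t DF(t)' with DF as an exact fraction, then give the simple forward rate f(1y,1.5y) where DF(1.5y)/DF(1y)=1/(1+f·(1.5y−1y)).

step 1 [0.5y] zero: DF = P = 9537/10000 ≈ 0.953700
step 2 [1y] swap r/2=750/18787: DF=(1 − 750/18787·(0.953700))/(1+750/18787) = 37/40 ≈ 0.925000
step 3 [1.5y] bond c/2=13/800: DF=(7507573/8000000 − 13/800·(0.953700+0.925000))/(1+13/800) = 4467/5000 ≈ 0.893400

1 1/2 9537/10000
2 1 37/40
3 3/2 4467/5000
f(1y,1.5y) = ((37/40)/(4467/5000) − 1)/(1/2) = 316/4467 ≈ 7.0741%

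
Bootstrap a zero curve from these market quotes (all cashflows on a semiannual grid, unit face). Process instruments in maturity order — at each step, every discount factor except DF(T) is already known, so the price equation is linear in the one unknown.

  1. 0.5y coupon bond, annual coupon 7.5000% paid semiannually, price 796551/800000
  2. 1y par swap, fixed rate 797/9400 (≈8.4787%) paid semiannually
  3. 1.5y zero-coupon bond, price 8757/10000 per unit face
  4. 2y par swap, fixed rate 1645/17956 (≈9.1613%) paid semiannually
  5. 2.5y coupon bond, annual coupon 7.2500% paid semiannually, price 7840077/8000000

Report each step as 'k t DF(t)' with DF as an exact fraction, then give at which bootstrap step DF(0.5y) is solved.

step 1 [0.5y] bond c/2=3/80: DF=(796551/800000 − 3/80·(0))/(1+3/80) = 9597/10000 ≈ 0.959700
step 2 [1y] swap r/2=797/18800: DF=(1 − 797/18800·(0.959700))/(1+797/18800) = 9203/10000 ≈ 0.920300
step 3 [1.5y] zero: DF = P = 8757/10000 ≈ 0.875700
step 4 [2y] swap r/2=1645/35912: DF=(1 − 1645/35912·(0.959700+0.920300+0.875700))/(1+1645/35912) = 1671/2000 ≈ 0.835500
step 5 [2.5y] bond c/2=29/800: DF=(7840077/8000000 − 29/800·(0.959700+0.920300+0.875700+0.835500))/(1+29/800) = 8201/10000 ≈ 0.820100

1 1/2 9597/10000
2 1 9203/10000
3 3/2 8757/10000
4 2 1671/2000
5 5/2 8201/10000
DF(0.5y) is solved at step 1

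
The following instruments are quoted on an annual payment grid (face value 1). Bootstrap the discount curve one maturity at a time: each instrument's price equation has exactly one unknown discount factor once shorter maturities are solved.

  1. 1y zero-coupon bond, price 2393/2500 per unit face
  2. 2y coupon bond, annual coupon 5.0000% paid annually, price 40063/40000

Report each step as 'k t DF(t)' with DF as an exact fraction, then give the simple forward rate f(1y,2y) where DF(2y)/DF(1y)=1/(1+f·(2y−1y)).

step 1 [1y] zero: DF = P = 2393/2500 ≈ 0.957200
step 2 [2y] bond c/1=1/20: DF=(40063/40000 − 1/20·(0.957200))/(1+1/20) = 9083/10000 ≈ 0.908300

1 1 2393/2500
2 2 9083/10000
f(1y,2y) = ((2393/2500)/(9083/10000) − 1)/(1) = 489/9083 ≈ 5.3837%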